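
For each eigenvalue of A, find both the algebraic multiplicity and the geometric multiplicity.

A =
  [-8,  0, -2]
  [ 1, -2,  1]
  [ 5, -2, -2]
λ = -4: alg = 3, geom = 1

Step 1 — factor the characteristic polynomial to read off the algebraic multiplicities:
  χ_A(x) = (x + 4)^3

Step 2 — compute geometric multiplicities via the rank-nullity identity g(λ) = n − rank(A − λI):
  rank(A − (-4)·I) = 2, so dim ker(A − (-4)·I) = n − 2 = 1

Summary:
  λ = -4: algebraic multiplicity = 3, geometric multiplicity = 1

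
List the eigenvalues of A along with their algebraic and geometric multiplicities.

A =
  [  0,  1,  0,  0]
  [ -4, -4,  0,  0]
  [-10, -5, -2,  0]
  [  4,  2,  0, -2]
λ = -2: alg = 4, geom = 3

Step 1 — factor the characteristic polynomial to read off the algebraic multiplicities:
  χ_A(x) = (x + 2)^4

Step 2 — compute geometric multiplicities via the rank-nullity identity g(λ) = n − rank(A − λI):
  rank(A − (-2)·I) = 1, so dim ker(A − (-2)·I) = n − 1 = 3

Summary:
  λ = -2: algebraic multiplicity = 4, geometric multiplicity = 3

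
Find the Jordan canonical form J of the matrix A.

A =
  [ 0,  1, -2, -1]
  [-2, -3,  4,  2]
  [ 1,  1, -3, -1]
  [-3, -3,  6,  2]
J_2(-1) ⊕ J_1(-1) ⊕ J_1(-1)

The characteristic polynomial is
  det(x·I − A) = x^4 + 4*x^3 + 6*x^2 + 4*x + 1 = (x + 1)^4

Eigenvalues and multiplicities (the geometric multiplicity of λ is n − rank(A − λI), which equals the number of Jordan blocks for λ):
  λ = -1: algebraic multiplicity = 4, geometric multiplicity = 3

Determining the block sizes for each eigenvalue:
  λ = -1: 3 blocks summing to 4 forces exactly one block of size 2 and the rest size 1 → block sizes [2, 1, 1]

Assembling the blocks gives a Jordan form
J =
  [-1,  1,  0,  0]
  [ 0, -1,  0,  0]
  [ 0,  0, -1,  0]
  [ 0,  0,  0, -1]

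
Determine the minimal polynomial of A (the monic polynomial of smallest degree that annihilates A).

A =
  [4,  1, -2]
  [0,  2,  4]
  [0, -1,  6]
x^2 - 8*x + 16

The characteristic polynomial is χ_A(x) = (x - 4)^3, so the eigenvalues are known. The minimal polynomial is
  m_A(x) = Π_λ (x − λ)^{k_λ}
where k_λ is the size of the *largest* Jordan block for λ (equivalently, the smallest k with (A − λI)^k v = 0 for every generalised eigenvector v of λ).

  λ = 4: largest Jordan block has size 2, contributing (x − 4)^2

So m_A(x) = (x - 4)^2 = x^2 - 8*x + 16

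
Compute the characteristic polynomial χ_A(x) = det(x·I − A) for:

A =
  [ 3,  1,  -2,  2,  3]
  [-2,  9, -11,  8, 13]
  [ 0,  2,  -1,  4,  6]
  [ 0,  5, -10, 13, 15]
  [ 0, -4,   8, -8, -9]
x^5 - 15*x^4 + 90*x^3 - 270*x^2 + 405*x - 243

Expanding det(x·I − A) (e.g. by cofactor expansion or by noting that A is similar to its Jordan form J, which has the same characteristic polynomial as A) gives
  χ_A(x) = x^5 - 15*x^4 + 90*x^3 - 270*x^2 + 405*x - 243
which factors as (x - 3)^5. The eigenvalues (with algebraic multiplicities) are λ = 3 with multiplicity 5.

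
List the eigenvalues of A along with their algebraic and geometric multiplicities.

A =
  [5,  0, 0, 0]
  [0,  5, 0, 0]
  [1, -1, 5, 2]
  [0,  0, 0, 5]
λ = 5: alg = 4, geom = 3

Step 1 — factor the characteristic polynomial to read off the algebraic multiplicities:
  χ_A(x) = (x - 5)^4

Step 2 — compute geometric multiplicities via the rank-nullity identity g(λ) = n − rank(A − λI):
  rank(A − (5)·I) = 1, so dim ker(A − (5)·I) = n − 1 = 3

Summary:
  λ = 5: algebraic multiplicity = 4, geometric multiplicity = 3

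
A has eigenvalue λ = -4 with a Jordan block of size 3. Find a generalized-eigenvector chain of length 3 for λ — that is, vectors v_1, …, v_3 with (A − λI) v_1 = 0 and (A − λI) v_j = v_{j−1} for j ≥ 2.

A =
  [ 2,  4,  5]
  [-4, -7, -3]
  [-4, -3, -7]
A Jordan chain for λ = -4 of length 3:
v_1 = (-3, 2, 2)ᵀ
v_2 = (4, -3, -3)ᵀ
v_3 = (0, 1, 0)ᵀ

Let N = A − (-4)·I. We want v_3 with N^3 v_3 = 0 but N^2 v_3 ≠ 0; then v_{j-1} := N · v_j for j = 3, …, 2.

Pick v_3 = (0, 1, 0)ᵀ.
Then v_2 = N · v_3 = (4, -3, -3)ᵀ.
Then v_1 = N · v_2 = (-3, 2, 2)ᵀ.

Sanity check: (A − (-4)·I) v_1 = (0, 0, 0)ᵀ = 0. ✓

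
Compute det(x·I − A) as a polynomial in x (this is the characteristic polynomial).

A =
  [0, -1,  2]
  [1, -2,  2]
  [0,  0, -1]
x^3 + 3*x^2 + 3*x + 1

Expanding det(x·I − A) (e.g. by cofactor expansion or by noting that A is similar to its Jordan form J, which has the same characteristic polynomial as A) gives
  χ_A(x) = x^3 + 3*x^2 + 3*x + 1
which factors as (x + 1)^3. The eigenvalues (with algebraic multiplicities) are λ = -1 with multiplicity 3.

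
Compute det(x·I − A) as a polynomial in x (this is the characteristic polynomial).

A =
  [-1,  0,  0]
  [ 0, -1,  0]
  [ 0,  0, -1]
x^3 + 3*x^2 + 3*x + 1

Expanding det(x·I − A) (e.g. by cofactor expansion or by noting that A is similar to its Jordan form J, which has the same characteristic polynomial as A) gives
  χ_A(x) = x^3 + 3*x^2 + 3*x + 1
which factors as (x + 1)^3. The eigenvalues (with algebraic multiplicities) are λ = -1 with multiplicity 3.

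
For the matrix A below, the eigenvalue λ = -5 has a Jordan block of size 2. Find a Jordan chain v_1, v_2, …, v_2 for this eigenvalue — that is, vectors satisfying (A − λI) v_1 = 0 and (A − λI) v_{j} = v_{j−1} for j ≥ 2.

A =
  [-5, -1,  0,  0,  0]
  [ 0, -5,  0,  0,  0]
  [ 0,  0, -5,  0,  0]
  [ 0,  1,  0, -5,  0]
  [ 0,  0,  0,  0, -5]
A Jordan chain for λ = -5 of length 2:
v_1 = (-1, 0, 0, 1, 0)ᵀ
v_2 = (0, 1, 0, 0, 0)ᵀ

Let N = A − (-5)·I. We want v_2 with N^2 v_2 = 0 but N^1 v_2 ≠ 0; then v_{j-1} := N · v_j for j = 2, …, 2.

Pick v_2 = (0, 1, 0, 0, 0)ᵀ.
Then v_1 = N · v_2 = (-1, 0, 0, 1, 0)ᵀ.

Sanity check: (A − (-5)·I) v_1 = (0, 0, 0, 0, 0)ᵀ = 0. ✓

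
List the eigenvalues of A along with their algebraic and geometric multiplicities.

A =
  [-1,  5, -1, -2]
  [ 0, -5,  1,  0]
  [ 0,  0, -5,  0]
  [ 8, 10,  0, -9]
λ = -5: alg = 4, geom = 2

Step 1 — factor the characteristic polynomial to read off the algebraic multiplicities:
  χ_A(x) = (x + 5)^4

Step 2 — compute geometric multiplicities via the rank-nullity identity g(λ) = n − rank(A − λI):
  rank(A − (-5)·I) = 2, so dim ker(A − (-5)·I) = n − 2 = 2

Summary:
  λ = -5: algebraic multiplicity = 4, geometric multiplicity = 2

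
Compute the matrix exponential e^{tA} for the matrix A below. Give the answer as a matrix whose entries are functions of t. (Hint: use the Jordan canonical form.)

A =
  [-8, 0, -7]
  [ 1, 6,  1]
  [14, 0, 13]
e^{tA} =
  [-exp(6*t) + 2*exp(-t), 0, -exp(6*t) + exp(-t)]
  [t*exp(6*t), exp(6*t), t*exp(6*t)]
  [2*exp(6*t) - 2*exp(-t), 0, 2*exp(6*t) - exp(-t)]

Strategy: write A = P · J · P⁻¹ where J is a Jordan canonical form, so e^{tA} = P · e^{tJ} · P⁻¹, and e^{tJ} can be computed block-by-block.

A has Jordan form
J =
  [-1, 0, 0]
  [ 0, 6, 1]
  [ 0, 0, 6]
(up to reordering of blocks).

Per-block formulas:
  For a 1×1 block at λ = -1: exp(t · [-1]) = [e^(-1t)].
  For a 2×2 Jordan block J_2(6): exp(t · J_2(6)) = e^(6t)·(I + t·N), where N is the 2×2 nilpotent shift.

After assembling e^{tJ} and conjugating by P, we get:

e^{tA} =
  [-exp(6*t) + 2*exp(-t), 0, -exp(6*t) + exp(-t)]
  [t*exp(6*t), exp(6*t), t*exp(6*t)]
  [2*exp(6*t) - 2*exp(-t), 0, 2*exp(6*t) - exp(-t)]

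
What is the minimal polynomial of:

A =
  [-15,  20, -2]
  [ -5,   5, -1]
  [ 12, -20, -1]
x^3 + 11*x^2 + 39*x + 45

The characteristic polynomial is χ_A(x) = (x + 3)^2*(x + 5), so the eigenvalues are known. The minimal polynomial is
  m_A(x) = Π_λ (x − λ)^{k_λ}
where k_λ is the size of the *largest* Jordan block for λ (equivalently, the smallest k with (A − λI)^k v = 0 for every generalised eigenvector v of λ).

  λ = -5: largest Jordan block has size 1, contributing (x + 5)
  λ = -3: largest Jordan block has size 2, contributing (x + 3)^2

So m_A(x) = (x + 3)^2*(x + 5) = x^3 + 11*x^2 + 39*x + 45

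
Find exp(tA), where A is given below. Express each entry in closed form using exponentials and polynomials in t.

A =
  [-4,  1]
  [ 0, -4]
e^{tA} =
  [exp(-4*t), t*exp(-4*t)]
  [0, exp(-4*t)]

Strategy: write A = P · J · P⁻¹ where J is a Jordan canonical form, so e^{tA} = P · e^{tJ} · P⁻¹, and e^{tJ} can be computed block-by-block.

A has Jordan form
J =
  [-4,  1]
  [ 0, -4]
(up to reordering of blocks).

Per-block formulas:
  For a 2×2 Jordan block J_2(-4): exp(t · J_2(-4)) = e^(-4t)·(I + t·N), where N is the 2×2 nilpotent shift.

After assembling e^{tJ} and conjugating by P, we get:

e^{tA} =
  [exp(-4*t), t*exp(-4*t)]
  [0, exp(-4*t)]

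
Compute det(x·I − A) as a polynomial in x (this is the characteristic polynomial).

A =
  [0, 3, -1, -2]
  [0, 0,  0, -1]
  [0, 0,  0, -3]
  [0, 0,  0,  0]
x^4

Expanding det(x·I − A) (e.g. by cofactor expansion or by noting that A is similar to its Jordan form J, which has the same characteristic polynomial as A) gives
  χ_A(x) = x^4
which factors as x^4. The eigenvalues (with algebraic multiplicities) are λ = 0 with multiplicity 4.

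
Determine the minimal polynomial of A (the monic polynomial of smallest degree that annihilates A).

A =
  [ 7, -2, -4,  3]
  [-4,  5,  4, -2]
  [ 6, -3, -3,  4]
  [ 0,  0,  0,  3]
x^2 - 6*x + 9

The characteristic polynomial is χ_A(x) = (x - 3)^4, so the eigenvalues are known. The minimal polynomial is
  m_A(x) = Π_λ (x − λ)^{k_λ}
where k_λ is the size of the *largest* Jordan block for λ (equivalently, the smallest k with (A − λI)^k v = 0 for every generalised eigenvector v of λ).

  λ = 3: largest Jordan block has size 2, contributing (x − 3)^2

So m_A(x) = (x - 3)^2 = x^2 - 6*x + 9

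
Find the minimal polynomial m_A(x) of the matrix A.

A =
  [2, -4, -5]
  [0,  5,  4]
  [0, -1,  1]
x^3 - 8*x^2 + 21*x - 18

The characteristic polynomial is χ_A(x) = (x - 3)^2*(x - 2), so the eigenvalues are known. The minimal polynomial is
  m_A(x) = Π_λ (x − λ)^{k_λ}
where k_λ is the size of the *largest* Jordan block for λ (equivalently, the smallest k with (A − λI)^k v = 0 for every generalised eigenvector v of λ).

  λ = 2: largest Jordan block has size 1, contributing (x − 2)
  λ = 3: largest Jordan block has size 2, contributing (x − 3)^2

So m_A(x) = (x - 3)^2*(x - 2) = x^3 - 8*x^2 + 21*x - 18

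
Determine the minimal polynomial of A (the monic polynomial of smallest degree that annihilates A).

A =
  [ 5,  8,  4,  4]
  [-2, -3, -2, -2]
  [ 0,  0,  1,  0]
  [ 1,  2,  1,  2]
x^2 - 3*x + 2

The characteristic polynomial is χ_A(x) = (x - 2)*(x - 1)^3, so the eigenvalues are known. The minimal polynomial is
  m_A(x) = Π_λ (x − λ)^{k_λ}
where k_λ is the size of the *largest* Jordan block for λ (equivalently, the smallest k with (A − λI)^k v = 0 for every generalised eigenvector v of λ).

  λ = 1: largest Jordan block has size 1, contributing (x − 1)
  λ = 2: largest Jordan block has size 1, contributing (x − 2)

So m_A(x) = (x - 2)*(x - 1) = x^2 - 3*x + 2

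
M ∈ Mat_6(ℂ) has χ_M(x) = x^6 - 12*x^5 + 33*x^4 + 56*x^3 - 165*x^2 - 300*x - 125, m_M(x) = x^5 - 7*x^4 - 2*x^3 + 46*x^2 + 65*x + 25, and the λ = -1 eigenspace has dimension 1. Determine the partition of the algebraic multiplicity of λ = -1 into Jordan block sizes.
Block sizes for λ = -1: [3]

Step 1 — from the characteristic polynomial, algebraic multiplicity of λ = -1 is 3. From dim ker(M − (-1)·I) = 1, there are exactly 1 Jordan blocks for λ = -1.
Step 2 — from the minimal polynomial, the factor (x + 1)^3 tells us the largest block for λ = -1 has size 3.
Step 3 — with total size 3, 1 blocks, and largest block 3, the block sizes (in nonincreasing order) are [3].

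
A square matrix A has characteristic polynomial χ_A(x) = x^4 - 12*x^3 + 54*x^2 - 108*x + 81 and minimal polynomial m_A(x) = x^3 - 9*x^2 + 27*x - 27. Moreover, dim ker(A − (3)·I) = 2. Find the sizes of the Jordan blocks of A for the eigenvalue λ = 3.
Block sizes for λ = 3: [3, 1]

Step 1 — from the characteristic polynomial, algebraic multiplicity of λ = 3 is 4. From dim ker(A − (3)·I) = 2, there are exactly 2 Jordan blocks for λ = 3.
Step 2 — from the minimal polynomial, the factor (x − 3)^3 tells us the largest block for λ = 3 has size 3.
Step 3 — with total size 4, 2 blocks, and largest block 3, the block sizes (in nonincreasing order) are [3, 1].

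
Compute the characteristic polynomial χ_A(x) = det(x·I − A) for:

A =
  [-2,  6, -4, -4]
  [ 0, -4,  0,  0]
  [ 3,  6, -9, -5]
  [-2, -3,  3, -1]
x^4 + 16*x^3 + 96*x^2 + 256*x + 256

Expanding det(x·I − A) (e.g. by cofactor expansion or by noting that A is similar to its Jordan form J, which has the same characteristic polynomial as A) gives
  χ_A(x) = x^4 + 16*x^3 + 96*x^2 + 256*x + 256
which factors as (x + 4)^4. The eigenvalues (with algebraic multiplicities) are λ = -4 with multiplicity 4.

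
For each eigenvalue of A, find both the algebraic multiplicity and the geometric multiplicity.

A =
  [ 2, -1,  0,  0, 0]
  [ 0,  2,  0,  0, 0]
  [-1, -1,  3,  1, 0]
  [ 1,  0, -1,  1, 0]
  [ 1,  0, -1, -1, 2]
λ = 2: alg = 5, geom = 3

Step 1 — factor the characteristic polynomial to read off the algebraic multiplicities:
  χ_A(x) = (x - 2)^5

Step 2 — compute geometric multiplicities via the rank-nullity identity g(λ) = n − rank(A − λI):
  rank(A − (2)·I) = 2, so dim ker(A − (2)·I) = n − 2 = 3

Summary:
  λ = 2: algebraic multiplicity = 5, geometric multiplicity = 3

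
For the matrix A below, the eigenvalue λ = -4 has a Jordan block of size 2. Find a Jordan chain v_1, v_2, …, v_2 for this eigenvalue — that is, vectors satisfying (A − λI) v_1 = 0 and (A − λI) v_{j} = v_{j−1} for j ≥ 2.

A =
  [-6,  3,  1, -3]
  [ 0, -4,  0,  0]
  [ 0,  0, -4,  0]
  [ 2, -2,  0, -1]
A Jordan chain for λ = -4 of length 2:
v_1 = (3, 0, 0, -2)ᵀ
v_2 = (0, 1, 0, 0)ᵀ

Let N = A − (-4)·I. We want v_2 with N^2 v_2 = 0 but N^1 v_2 ≠ 0; then v_{j-1} := N · v_j for j = 2, …, 2.

Pick v_2 = (0, 1, 0, 0)ᵀ.
Then v_1 = N · v_2 = (3, 0, 0, -2)ᵀ.

Sanity check: (A − (-4)·I) v_1 = (0, 0, 0, 0)ᵀ = 0. ✓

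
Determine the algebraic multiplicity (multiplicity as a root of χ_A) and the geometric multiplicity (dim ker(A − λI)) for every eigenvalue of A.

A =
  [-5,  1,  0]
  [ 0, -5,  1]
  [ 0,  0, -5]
λ = -5: alg = 3, geom = 1

Step 1 — factor the characteristic polynomial to read off the algebraic multiplicities:
  χ_A(x) = (x + 5)^3

Step 2 — compute geometric multiplicities via the rank-nullity identity g(λ) = n − rank(A − λI):
  rank(A − (-5)·I) = 2, so dim ker(A − (-5)·I) = n − 2 = 1

Summary:
  λ = -5: algebraic multiplicity = 3, geometric multiplicity = 1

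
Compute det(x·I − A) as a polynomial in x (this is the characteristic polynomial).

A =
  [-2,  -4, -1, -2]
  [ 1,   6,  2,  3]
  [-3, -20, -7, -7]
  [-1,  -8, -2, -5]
x^4 + 8*x^3 + 24*x^2 + 32*x + 16

Expanding det(x·I − A) (e.g. by cofactor expansion or by noting that A is similar to its Jordan form J, which has the same characteristic polynomial as A) gives
  χ_A(x) = x^4 + 8*x^3 + 24*x^2 + 32*x + 16
which factors as (x + 2)^4. The eigenvalues (with algebraic multiplicities) are λ = -2 with multiplicity 4.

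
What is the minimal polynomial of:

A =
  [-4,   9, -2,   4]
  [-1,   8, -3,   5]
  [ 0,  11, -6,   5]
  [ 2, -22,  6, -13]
x^4 + 15*x^3 + 84*x^2 + 208*x + 192

The characteristic polynomial is χ_A(x) = (x + 3)*(x + 4)^3, so the eigenvalues are known. The minimal polynomial is
  m_A(x) = Π_λ (x − λ)^{k_λ}
where k_λ is the size of the *largest* Jordan block for λ (equivalently, the smallest k with (A − λI)^k v = 0 for every generalised eigenvector v of λ).

  λ = -4: largest Jordan block has size 3, contributing (x + 4)^3
  λ = -3: largest Jordan block has size 1, contributing (x + 3)

So m_A(x) = (x + 3)*(x + 4)^3 = x^4 + 15*x^3 + 84*x^2 + 208*x + 192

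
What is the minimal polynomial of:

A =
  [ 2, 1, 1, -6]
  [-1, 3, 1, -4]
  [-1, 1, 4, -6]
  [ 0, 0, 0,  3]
x^3 - 9*x^2 + 27*x - 27

The characteristic polynomial is χ_A(x) = (x - 3)^4, so the eigenvalues are known. The minimal polynomial is
  m_A(x) = Π_λ (x − λ)^{k_λ}
where k_λ is the size of the *largest* Jordan block for λ (equivalently, the smallest k with (A − λI)^k v = 0 for every generalised eigenvector v of λ).

  λ = 3: largest Jordan block has size 3, contributing (x − 3)^3

So m_A(x) = (x - 3)^3 = x^3 - 9*x^2 + 27*x - 27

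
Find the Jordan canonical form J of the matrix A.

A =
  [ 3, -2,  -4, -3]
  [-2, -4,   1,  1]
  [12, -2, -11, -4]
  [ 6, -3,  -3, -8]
J_3(-5) ⊕ J_1(-5)

The characteristic polynomial is
  det(x·I − A) = x^4 + 20*x^3 + 150*x^2 + 500*x + 625 = (x + 5)^4

Eigenvalues and multiplicities (the geometric multiplicity of λ is n − rank(A − λI), which equals the number of Jordan blocks for λ):
  λ = -5: algebraic multiplicity = 4, geometric multiplicity = 2

Determining the block sizes for each eigenvalue:
  λ = -5: with am = 4 and gm = 2, the partition is not yet determined (e.g. several partitions of 4 into 2 parts exist). Let N = A − (-5)·I. Computing rank(N^1) = 2, rank(N^2) = 1, rank(N^3) = 0; the number of blocks of size ≥ j is rank(N^{j−1}) − rank(N^j), giving [2, 1, 1]. So we have 1 block(s) of size 3, 1 block(s) of size 1 → block sizes [3, 1]

Assembling the blocks gives a Jordan form
J =
  [-5,  1,  0,  0]
  [ 0, -5,  1,  0]
  [ 0,  0, -5,  0]
  [ 0,  0,  0, -5]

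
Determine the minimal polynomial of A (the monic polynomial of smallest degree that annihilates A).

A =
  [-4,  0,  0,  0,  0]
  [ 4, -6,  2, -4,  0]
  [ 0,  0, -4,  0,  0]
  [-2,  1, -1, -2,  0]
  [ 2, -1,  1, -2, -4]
x^2 + 8*x + 16

The characteristic polynomial is χ_A(x) = (x + 4)^5, so the eigenvalues are known. The minimal polynomial is
  m_A(x) = Π_λ (x − λ)^{k_λ}
where k_λ is the size of the *largest* Jordan block for λ (equivalently, the smallest k with (A − λI)^k v = 0 for every generalised eigenvector v of λ).

  λ = -4: largest Jordan block has size 2, contributing (x + 4)^2

So m_A(x) = (x + 4)^2 = x^2 + 8*x + 16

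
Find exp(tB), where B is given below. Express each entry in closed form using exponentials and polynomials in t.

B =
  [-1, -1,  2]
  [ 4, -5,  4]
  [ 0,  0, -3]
e^{tB} =
  [2*t*exp(-3*t) + exp(-3*t), -t*exp(-3*t), 2*t*exp(-3*t)]
  [4*t*exp(-3*t), -2*t*exp(-3*t) + exp(-3*t), 4*t*exp(-3*t)]
  [0, 0, exp(-3*t)]

Strategy: write B = P · J · P⁻¹ where J is a Jordan canonical form, so e^{tB} = P · e^{tJ} · P⁻¹, and e^{tJ} can be computed block-by-block.

B has Jordan form
J =
  [-3,  1,  0]
  [ 0, -3,  0]
  [ 0,  0, -3]
(up to reordering of blocks).

Per-block formulas:
  For a 1×1 block at λ = -3: exp(t · [-3]) = [e^(-3t)].
  For a 2×2 Jordan block J_2(-3): exp(t · J_2(-3)) = e^(-3t)·(I + t·N), where N is the 2×2 nilpotent shift.

After assembling e^{tJ} and conjugating by P, we get:

e^{tB} =
  [2*t*exp(-3*t) + exp(-3*t), -t*exp(-3*t), 2*t*exp(-3*t)]
  [4*t*exp(-3*t), -2*t*exp(-3*t) + exp(-3*t), 4*t*exp(-3*t)]
  [0, 0, exp(-3*t)]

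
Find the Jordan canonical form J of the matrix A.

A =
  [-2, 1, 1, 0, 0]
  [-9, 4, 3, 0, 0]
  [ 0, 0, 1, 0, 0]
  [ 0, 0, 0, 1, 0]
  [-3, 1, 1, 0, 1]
J_2(1) ⊕ J_1(1) ⊕ J_1(1) ⊕ J_1(1)

The characteristic polynomial is
  det(x·I − A) = x^5 - 5*x^4 + 10*x^3 - 10*x^2 + 5*x - 1 = (x - 1)^5

Eigenvalues and multiplicities (the geometric multiplicity of λ is n − rank(A − λI), which equals the number of Jordan blocks for λ):
  λ = 1: algebraic multiplicity = 5, geometric multiplicity = 4

Determining the block sizes for each eigenvalue:
  λ = 1: 4 blocks summing to 5 forces exactly one block of size 2 and the rest size 1 → block sizes [2, 1, 1, 1]

Assembling the blocks gives a Jordan form
J =
  [1, 1, 0, 0, 0]
  [0, 1, 0, 0, 0]
  [0, 0, 1, 0, 0]
  [0, 0, 0, 1, 0]
  [0, 0, 0, 0, 1]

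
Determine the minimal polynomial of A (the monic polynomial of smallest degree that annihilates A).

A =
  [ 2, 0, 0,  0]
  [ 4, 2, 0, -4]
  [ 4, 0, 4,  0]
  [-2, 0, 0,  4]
x^2 - 6*x + 8

The characteristic polynomial is χ_A(x) = (x - 4)^2*(x - 2)^2, so the eigenvalues are known. The minimal polynomial is
  m_A(x) = Π_λ (x − λ)^{k_λ}
where k_λ is the size of the *largest* Jordan block for λ (equivalently, the smallest k with (A − λI)^k v = 0 for every generalised eigenvector v of λ).

  λ = 2: largest Jordan block has size 1, contributing (x − 2)
  λ = 4: largest Jordan block has size 1, contributing (x − 4)

So m_A(x) = (x - 4)*(x - 2) = x^2 - 6*x + 8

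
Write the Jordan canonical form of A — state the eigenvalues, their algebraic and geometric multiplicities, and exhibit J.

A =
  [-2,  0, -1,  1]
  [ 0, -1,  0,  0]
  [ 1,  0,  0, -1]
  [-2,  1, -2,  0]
J_2(-1) ⊕ J_1(-1) ⊕ J_1(0)

The characteristic polynomial is
  det(x·I − A) = x^4 + 3*x^3 + 3*x^2 + x = x*(x + 1)^3

Eigenvalues and multiplicities (the geometric multiplicity of λ is n − rank(A − λI), which equals the number of Jordan blocks for λ):
  λ = -1: algebraic multiplicity = 3, geometric multiplicity = 2
  λ = 0: algebraic multiplicity = 1, geometric multiplicity = 1

Determining the block sizes for each eigenvalue:
  λ = -1: 2 blocks summing to 3 forces exactly one block of size 2 and the rest size 1 → block sizes [2, 1]
  λ = 0: one block (gm = 1), so the single block has size am = 1 → block sizes [1]

Assembling the blocks gives a Jordan form
J =
  [-1,  1,  0, 0]
  [ 0, -1,  0, 0]
  [ 0,  0, -1, 0]
  [ 0,  0,  0, 0]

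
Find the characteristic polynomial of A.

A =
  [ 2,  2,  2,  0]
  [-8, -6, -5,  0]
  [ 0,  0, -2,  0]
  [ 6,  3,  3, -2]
x^4 + 8*x^3 + 24*x^2 + 32*x + 16

Expanding det(x·I − A) (e.g. by cofactor expansion or by noting that A is similar to its Jordan form J, which has the same characteristic polynomial as A) gives
  χ_A(x) = x^4 + 8*x^3 + 24*x^2 + 32*x + 16
which factors as (x + 2)^4. The eigenvalues (with algebraic multiplicities) are λ = -2 with multiplicity 4.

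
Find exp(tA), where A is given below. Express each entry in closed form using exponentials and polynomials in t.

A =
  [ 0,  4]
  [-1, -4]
e^{tA} =
  [2*t*exp(-2*t) + exp(-2*t), 4*t*exp(-2*t)]
  [-t*exp(-2*t), -2*t*exp(-2*t) + exp(-2*t)]

Strategy: write A = P · J · P⁻¹ where J is a Jordan canonical form, so e^{tA} = P · e^{tJ} · P⁻¹, and e^{tJ} can be computed block-by-block.

A has Jordan form
J =
  [-2,  1]
  [ 0, -2]
(up to reordering of blocks).

Per-block formulas:
  For a 2×2 Jordan block J_2(-2): exp(t · J_2(-2)) = e^(-2t)·(I + t·N), where N is the 2×2 nilpotent shift.

After assembling e^{tJ} and conjugating by P, we get:

e^{tA} =
  [2*t*exp(-2*t) + exp(-2*t), 4*t*exp(-2*t)]
  [-t*exp(-2*t), -2*t*exp(-2*t) + exp(-2*t)]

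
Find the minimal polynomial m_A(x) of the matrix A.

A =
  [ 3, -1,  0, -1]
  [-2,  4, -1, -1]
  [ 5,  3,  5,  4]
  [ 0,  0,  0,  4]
x^3 - 12*x^2 + 48*x - 64

The characteristic polynomial is χ_A(x) = (x - 4)^4, so the eigenvalues are known. The minimal polynomial is
  m_A(x) = Π_λ (x − λ)^{k_λ}
where k_λ is the size of the *largest* Jordan block for λ (equivalently, the smallest k with (A − λI)^k v = 0 for every generalised eigenvector v of λ).

  λ = 4: largest Jordan block has size 3, contributing (x − 4)^3

So m_A(x) = (x - 4)^3 = x^3 - 12*x^2 + 48*x - 64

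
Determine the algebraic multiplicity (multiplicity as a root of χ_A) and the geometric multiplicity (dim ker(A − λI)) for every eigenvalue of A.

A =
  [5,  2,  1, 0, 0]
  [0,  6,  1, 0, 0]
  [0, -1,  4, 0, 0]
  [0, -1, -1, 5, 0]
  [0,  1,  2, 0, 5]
λ = 5: alg = 5, geom = 3

Step 1 — factor the characteristic polynomial to read off the algebraic multiplicities:
  χ_A(x) = (x - 5)^5

Step 2 — compute geometric multiplicities via the rank-nullity identity g(λ) = n − rank(A − λI):
  rank(A − (5)·I) = 2, so dim ker(A − (5)·I) = n − 2 = 3

Summary:
  λ = 5: algebraic multiplicity = 5, geometric multiplicity = 3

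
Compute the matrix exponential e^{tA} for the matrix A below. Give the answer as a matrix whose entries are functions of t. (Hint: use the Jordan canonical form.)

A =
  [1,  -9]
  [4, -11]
e^{tA} =
  [6*t*exp(-5*t) + exp(-5*t), -9*t*exp(-5*t)]
  [4*t*exp(-5*t), -6*t*exp(-5*t) + exp(-5*t)]

Strategy: write A = P · J · P⁻¹ where J is a Jordan canonical form, so e^{tA} = P · e^{tJ} · P⁻¹, and e^{tJ} can be computed block-by-block.

A has Jordan form
J =
  [-5,  1]
  [ 0, -5]
(up to reordering of blocks).

Per-block formulas:
  For a 2×2 Jordan block J_2(-5): exp(t · J_2(-5)) = e^(-5t)·(I + t·N), where N is the 2×2 nilpotent shift.

After assembling e^{tJ} and conjugating by P, we get:

e^{tA} =
  [6*t*exp(-5*t) + exp(-5*t), -9*t*exp(-5*t)]
  [4*t*exp(-5*t), -6*t*exp(-5*t) + exp(-5*t)]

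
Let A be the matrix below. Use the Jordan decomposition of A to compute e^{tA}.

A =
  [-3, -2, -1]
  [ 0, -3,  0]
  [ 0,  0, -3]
e^{tA} =
  [exp(-3*t), -2*t*exp(-3*t), -t*exp(-3*t)]
  [0, exp(-3*t), 0]
  [0, 0, exp(-3*t)]

Strategy: write A = P · J · P⁻¹ where J is a Jordan canonical form, so e^{tA} = P · e^{tJ} · P⁻¹, and e^{tJ} can be computed block-by-block.

A has Jordan form
J =
  [-3,  1,  0]
  [ 0, -3,  0]
  [ 0,  0, -3]
(up to reordering of blocks).

Per-block formulas:
  For a 1×1 block at λ = -3: exp(t · [-3]) = [e^(-3t)].
  For a 2×2 Jordan block J_2(-3): exp(t · J_2(-3)) = e^(-3t)·(I + t·N), where N is the 2×2 nilpotent shift.

After assembling e^{tJ} and conjugating by P, we get:

e^{tA} =
  [exp(-3*t), -2*t*exp(-3*t), -t*exp(-3*t)]
  [0, exp(-3*t), 0]
  [0, 0, exp(-3*t)]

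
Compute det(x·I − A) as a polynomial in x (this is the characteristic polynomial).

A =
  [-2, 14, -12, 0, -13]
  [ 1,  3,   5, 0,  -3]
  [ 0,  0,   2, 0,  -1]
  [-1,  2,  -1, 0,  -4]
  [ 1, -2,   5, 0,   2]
x^5 - 5*x^4

Expanding det(x·I − A) (e.g. by cofactor expansion or by noting that A is similar to its Jordan form J, which has the same characteristic polynomial as A) gives
  χ_A(x) = x^5 - 5*x^4
which factors as x^4*(x - 5). The eigenvalues (with algebraic multiplicities) are λ = 0 with multiplicity 4, λ = 5 with multiplicity 1.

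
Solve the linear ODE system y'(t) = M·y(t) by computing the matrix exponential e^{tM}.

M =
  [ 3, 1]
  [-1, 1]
e^{tM} =
  [t*exp(2*t) + exp(2*t), t*exp(2*t)]
  [-t*exp(2*t), -t*exp(2*t) + exp(2*t)]

Strategy: write M = P · J · P⁻¹ where J is a Jordan canonical form, so e^{tM} = P · e^{tJ} · P⁻¹, and e^{tJ} can be computed block-by-block.

M has Jordan form
J =
  [2, 1]
  [0, 2]
(up to reordering of blocks).

Per-block formulas:
  For a 2×2 Jordan block J_2(2): exp(t · J_2(2)) = e^(2t)·(I + t·N), where N is the 2×2 nilpotent shift.

After assembling e^{tJ} and conjugating by P, we get:

e^{tM} =
  [t*exp(2*t) + exp(2*t), t*exp(2*t)]
  [-t*exp(2*t), -t*exp(2*t) + exp(2*t)]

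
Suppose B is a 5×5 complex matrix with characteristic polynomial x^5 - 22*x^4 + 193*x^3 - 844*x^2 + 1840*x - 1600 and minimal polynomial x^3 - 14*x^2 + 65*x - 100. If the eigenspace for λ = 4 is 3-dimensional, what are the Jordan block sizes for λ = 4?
Block sizes for λ = 4: [1, 1, 1]

Step 1 — from the characteristic polynomial, algebraic multiplicity of λ = 4 is 3. From dim ker(B − (4)·I) = 3, there are exactly 3 Jordan blocks for λ = 4.
Step 2 — from the minimal polynomial, the factor (x − 4) tells us the largest block for λ = 4 has size 1.
Step 3 — with total size 3, 3 blocks, and largest block 1, the block sizes (in nonincreasing order) are [1, 1, 1].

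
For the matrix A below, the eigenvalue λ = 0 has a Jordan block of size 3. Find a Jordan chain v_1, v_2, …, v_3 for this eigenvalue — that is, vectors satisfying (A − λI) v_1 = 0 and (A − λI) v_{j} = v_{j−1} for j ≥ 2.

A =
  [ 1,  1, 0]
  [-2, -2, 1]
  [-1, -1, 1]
A Jordan chain for λ = 0 of length 3:
v_1 = (-1, 1, 0)ᵀ
v_2 = (1, -2, -1)ᵀ
v_3 = (1, 0, 0)ᵀ

Let N = A − (0)·I. We want v_3 with N^3 v_3 = 0 but N^2 v_3 ≠ 0; then v_{j-1} := N · v_j for j = 3, …, 2.

Pick v_3 = (1, 0, 0)ᵀ.
Then v_2 = N · v_3 = (1, -2, -1)ᵀ.
Then v_1 = N · v_2 = (-1, 1, 0)ᵀ.

Sanity check: (A − (0)·I) v_1 = (0, 0, 0)ᵀ = 0. ✓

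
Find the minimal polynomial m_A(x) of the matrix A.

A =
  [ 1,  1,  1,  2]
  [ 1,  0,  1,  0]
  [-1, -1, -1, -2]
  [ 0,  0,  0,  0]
x^3

The characteristic polynomial is χ_A(x) = x^4, so the eigenvalues are known. The minimal polynomial is
  m_A(x) = Π_λ (x − λ)^{k_λ}
where k_λ is the size of the *largest* Jordan block for λ (equivalently, the smallest k with (A − λI)^k v = 0 for every generalised eigenvector v of λ).

  λ = 0: largest Jordan block has size 3, contributing (x − 0)^3

So m_A(x) = x^3 = x^3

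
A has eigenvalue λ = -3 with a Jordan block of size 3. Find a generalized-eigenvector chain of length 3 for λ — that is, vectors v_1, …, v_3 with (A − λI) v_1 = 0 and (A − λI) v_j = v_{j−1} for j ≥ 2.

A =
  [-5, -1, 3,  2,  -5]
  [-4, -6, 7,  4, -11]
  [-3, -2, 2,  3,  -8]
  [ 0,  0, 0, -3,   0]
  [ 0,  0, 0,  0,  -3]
A Jordan chain for λ = -3 of length 3:
v_1 = (-1, -1, -1, 0, 0)ᵀ
v_2 = (-2, -4, -3, 0, 0)ᵀ
v_3 = (1, 0, 0, 0, 0)ᵀ

Let N = A − (-3)·I. We want v_3 with N^3 v_3 = 0 but N^2 v_3 ≠ 0; then v_{j-1} := N · v_j for j = 3, …, 2.

Pick v_3 = (1, 0, 0, 0, 0)ᵀ.
Then v_2 = N · v_3 = (-2, -4, -3, 0, 0)ᵀ.
Then v_1 = N · v_2 = (-1, -1, -1, 0, 0)ᵀ.

Sanity check: (A − (-3)·I) v_1 = (0, 0, 0, 0, 0)ᵀ = 0. ✓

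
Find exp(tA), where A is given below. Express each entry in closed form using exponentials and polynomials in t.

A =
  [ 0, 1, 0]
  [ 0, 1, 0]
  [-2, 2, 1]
e^{tA} =
  [1, exp(t) - 1, 0]
  [0, exp(t), 0]
  [2 - 2*exp(t), 2*exp(t) - 2, exp(t)]

Strategy: write A = P · J · P⁻¹ where J is a Jordan canonical form, so e^{tA} = P · e^{tJ} · P⁻¹, and e^{tJ} can be computed block-by-block.

A has Jordan form
J =
  [0, 0, 0]
  [0, 1, 0]
  [0, 0, 1]
(up to reordering of blocks).

Per-block formulas:
  For a 1×1 block at λ = 1: exp(t · [1]) = [e^(1t)].
  For a 1×1 block at λ = 0: exp(t · [0]) = [e^(0t)].

After assembling e^{tJ} and conjugating by P, we get:

e^{tA} =
  [1, exp(t) - 1, 0]
  [0, exp(t), 0]
  [2 - 2*exp(t), 2*exp(t) - 2, exp(t)]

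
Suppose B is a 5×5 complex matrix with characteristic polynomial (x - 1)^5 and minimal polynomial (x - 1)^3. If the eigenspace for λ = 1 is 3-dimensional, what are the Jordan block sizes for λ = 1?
Block sizes for λ = 1: [3, 1, 1]

Step 1 — from the characteristic polynomial, algebraic multiplicity of λ = 1 is 5. From dim ker(B − (1)·I) = 3, there are exactly 3 Jordan blocks for λ = 1.
Step 2 — from the minimal polynomial, the factor (x − 1)^3 tells us the largest block for λ = 1 has size 3.
Step 3 — with total size 5, 3 blocks, and largest block 3, the block sizes (in nonincreasing order) are [3, 1, 1].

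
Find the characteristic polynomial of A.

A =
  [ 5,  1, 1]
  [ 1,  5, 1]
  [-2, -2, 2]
x^3 - 12*x^2 + 48*x - 64

Expanding det(x·I − A) (e.g. by cofactor expansion or by noting that A is similar to its Jordan form J, which has the same characteristic polynomial as A) gives
  χ_A(x) = x^3 - 12*x^2 + 48*x - 64
which factors as (x - 4)^3. The eigenvalues (with algebraic multiplicities) are λ = 4 with multiplicity 3.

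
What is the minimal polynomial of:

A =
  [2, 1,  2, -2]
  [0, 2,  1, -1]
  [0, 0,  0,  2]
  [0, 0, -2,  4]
x^3 - 6*x^2 + 12*x - 8

The characteristic polynomial is χ_A(x) = (x - 2)^4, so the eigenvalues are known. The minimal polynomial is
  m_A(x) = Π_λ (x − λ)^{k_λ}
where k_λ is the size of the *largest* Jordan block for λ (equivalently, the smallest k with (A − λI)^k v = 0 for every generalised eigenvector v of λ).

  λ = 2: largest Jordan block has size 3, contributing (x − 2)^3

So m_A(x) = (x - 2)^3 = x^3 - 6*x^2 + 12*x - 8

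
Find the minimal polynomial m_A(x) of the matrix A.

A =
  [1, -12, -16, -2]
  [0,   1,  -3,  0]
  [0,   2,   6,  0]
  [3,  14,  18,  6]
x^2 - 7*x + 12

The characteristic polynomial is χ_A(x) = (x - 4)^2*(x - 3)^2, so the eigenvalues are known. The minimal polynomial is
  m_A(x) = Π_λ (x − λ)^{k_λ}
where k_λ is the size of the *largest* Jordan block for λ (equivalently, the smallest k with (A − λI)^k v = 0 for every generalised eigenvector v of λ).

  λ = 3: largest Jordan block has size 1, contributing (x − 3)
  λ = 4: largest Jordan block has size 1, contributing (x − 4)

So m_A(x) = (x - 4)*(x - 3) = x^2 - 7*x + 12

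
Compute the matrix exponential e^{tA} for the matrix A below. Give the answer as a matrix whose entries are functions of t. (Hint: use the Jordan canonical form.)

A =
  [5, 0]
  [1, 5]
e^{tA} =
  [exp(5*t), 0]
  [t*exp(5*t), exp(5*t)]

Strategy: write A = P · J · P⁻¹ where J is a Jordan canonical form, so e^{tA} = P · e^{tJ} · P⁻¹, and e^{tJ} can be computed block-by-block.

A has Jordan form
J =
  [5, 1]
  [0, 5]
(up to reordering of blocks).

Per-block formulas:
  For a 2×2 Jordan block J_2(5): exp(t · J_2(5)) = e^(5t)·(I + t·N), where N is the 2×2 nilpotent shift.

After assembling e^{tJ} and conjugating by P, we get:

e^{tA} =
  [exp(5*t), 0]
  [t*exp(5*t), exp(5*t)]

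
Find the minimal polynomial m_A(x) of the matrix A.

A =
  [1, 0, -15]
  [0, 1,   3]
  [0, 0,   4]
x^2 - 5*x + 4

The characteristic polynomial is χ_A(x) = (x - 4)*(x - 1)^2, so the eigenvalues are known. The minimal polynomial is
  m_A(x) = Π_λ (x − λ)^{k_λ}
where k_λ is the size of the *largest* Jordan block for λ (equivalently, the smallest k with (A − λI)^k v = 0 for every generalised eigenvector v of λ).

  λ = 1: largest Jordan block has size 1, contributing (x − 1)
  λ = 4: largest Jordan block has size 1, contributing (x − 4)

So m_A(x) = (x - 4)*(x - 1) = x^2 - 5*x + 4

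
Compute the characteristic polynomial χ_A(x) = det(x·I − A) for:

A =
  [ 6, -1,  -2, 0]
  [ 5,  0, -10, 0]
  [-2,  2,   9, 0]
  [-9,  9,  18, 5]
x^4 - 20*x^3 + 150*x^2 - 500*x + 625

Expanding det(x·I − A) (e.g. by cofactor expansion or by noting that A is similar to its Jordan form J, which has the same characteristic polynomial as A) gives
  χ_A(x) = x^4 - 20*x^3 + 150*x^2 - 500*x + 625
which factors as (x - 5)^4. The eigenvalues (with algebraic multiplicities) are λ = 5 with multiplicity 4.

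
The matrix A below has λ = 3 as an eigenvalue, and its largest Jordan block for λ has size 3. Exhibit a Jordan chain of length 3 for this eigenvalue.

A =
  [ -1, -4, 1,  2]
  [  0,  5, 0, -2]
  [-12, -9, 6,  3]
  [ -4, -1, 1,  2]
A Jordan chain for λ = 3 of length 3:
v_1 = (-4, 8, 0, 8)ᵀ
v_2 = (-4, 0, -12, -4)ᵀ
v_3 = (1, 0, 0, 0)ᵀ

Let N = A − (3)·I. We want v_3 with N^3 v_3 = 0 but N^2 v_3 ≠ 0; then v_{j-1} := N · v_j for j = 3, …, 2.

Pick v_3 = (1, 0, 0, 0)ᵀ.
Then v_2 = N · v_3 = (-4, 0, -12, -4)ᵀ.
Then v_1 = N · v_2 = (-4, 8, 0, 8)ᵀ.

Sanity check: (A − (3)·I) v_1 = (0, 0, 0, 0)ᵀ = 0. ✓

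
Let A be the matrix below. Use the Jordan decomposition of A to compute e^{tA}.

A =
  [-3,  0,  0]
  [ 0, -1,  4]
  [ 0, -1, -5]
e^{tA} =
  [exp(-3*t), 0, 0]
  [0, 2*t*exp(-3*t) + exp(-3*t), 4*t*exp(-3*t)]
  [0, -t*exp(-3*t), -2*t*exp(-3*t) + exp(-3*t)]

Strategy: write A = P · J · P⁻¹ where J is a Jordan canonical form, so e^{tA} = P · e^{tJ} · P⁻¹, and e^{tJ} can be computed block-by-block.

A has Jordan form
J =
  [-3,  1,  0]
  [ 0, -3,  0]
  [ 0,  0, -3]
(up to reordering of blocks).

Per-block formulas:
  For a 1×1 block at λ = -3: exp(t · [-3]) = [e^(-3t)].
  For a 2×2 Jordan block J_2(-3): exp(t · J_2(-3)) = e^(-3t)·(I + t·N), where N is the 2×2 nilpotent shift.

After assembling e^{tJ} and conjugating by P, we get:

e^{tA} =
  [exp(-3*t), 0, 0]
  [0, 2*t*exp(-3*t) + exp(-3*t), 4*t*exp(-3*t)]
  [0, -t*exp(-3*t), -2*t*exp(-3*t) + exp(-3*t)]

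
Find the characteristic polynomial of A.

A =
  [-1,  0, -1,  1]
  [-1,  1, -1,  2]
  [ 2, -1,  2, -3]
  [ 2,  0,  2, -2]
x^4

Expanding det(x·I − A) (e.g. by cofactor expansion or by noting that A is similar to its Jordan form J, which has the same characteristic polynomial as A) gives
  χ_A(x) = x^4
which factors as x^4. The eigenvalues (with algebraic multiplicities) are λ = 0 with multiplicity 4.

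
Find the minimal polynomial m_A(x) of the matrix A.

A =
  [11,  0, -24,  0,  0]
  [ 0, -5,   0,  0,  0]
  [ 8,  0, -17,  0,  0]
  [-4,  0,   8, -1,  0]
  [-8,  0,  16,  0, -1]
x^2 + 6*x + 5

The characteristic polynomial is χ_A(x) = (x + 1)^3*(x + 5)^2, so the eigenvalues are known. The minimal polynomial is
  m_A(x) = Π_λ (x − λ)^{k_λ}
where k_λ is the size of the *largest* Jordan block for λ (equivalently, the smallest k with (A − λI)^k v = 0 for every generalised eigenvector v of λ).

  λ = -5: largest Jordan block has size 1, contributing (x + 5)
  λ = -1: largest Jordan block has size 1, contributing (x + 1)

So m_A(x) = (x + 1)*(x + 5) = x^2 + 6*x + 5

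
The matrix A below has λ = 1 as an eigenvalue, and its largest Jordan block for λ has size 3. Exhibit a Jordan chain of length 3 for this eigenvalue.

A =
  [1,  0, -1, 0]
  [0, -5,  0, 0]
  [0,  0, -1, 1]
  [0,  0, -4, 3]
A Jordan chain for λ = 1 of length 3:
v_1 = (2, 0, 0, 0)ᵀ
v_2 = (-1, 0, -2, -4)ᵀ
v_3 = (0, 0, 1, 0)ᵀ

Let N = A − (1)·I. We want v_3 with N^3 v_3 = 0 but N^2 v_3 ≠ 0; then v_{j-1} := N · v_j for j = 3, …, 2.

Pick v_3 = (0, 0, 1, 0)ᵀ.
Then v_2 = N · v_3 = (-1, 0, -2, -4)ᵀ.
Then v_1 = N · v_2 = (2, 0, 0, 0)ᵀ.

Sanity check: (A − (1)·I) v_1 = (0, 0, 0, 0)ᵀ = 0. ✓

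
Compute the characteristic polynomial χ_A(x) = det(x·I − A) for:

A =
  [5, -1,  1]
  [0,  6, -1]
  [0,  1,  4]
x^3 - 15*x^2 + 75*x - 125

Expanding det(x·I − A) (e.g. by cofactor expansion or by noting that A is similar to its Jordan form J, which has the same characteristic polynomial as A) gives
  χ_A(x) = x^3 - 15*x^2 + 75*x - 125
which factors as (x - 5)^3. The eigenvalues (with algebraic multiplicities) are λ = 5 with multiplicity 3.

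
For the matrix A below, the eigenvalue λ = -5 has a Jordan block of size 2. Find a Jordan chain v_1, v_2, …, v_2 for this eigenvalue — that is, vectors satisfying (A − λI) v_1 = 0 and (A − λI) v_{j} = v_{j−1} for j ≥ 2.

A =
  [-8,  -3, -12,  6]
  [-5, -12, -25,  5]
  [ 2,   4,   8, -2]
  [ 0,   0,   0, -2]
A Jordan chain for λ = -5 of length 2:
v_1 = (-3, -5, 2, 0)ᵀ
v_2 = (1, 0, 0, 0)ᵀ

Let N = A − (-5)·I. We want v_2 with N^2 v_2 = 0 but N^1 v_2 ≠ 0; then v_{j-1} := N · v_j for j = 2, …, 2.

Pick v_2 = (1, 0, 0, 0)ᵀ.
Then v_1 = N · v_2 = (-3, -5, 2, 0)ᵀ.

Sanity check: (A − (-5)·I) v_1 = (0, 0, 0, 0)ᵀ = 0. ✓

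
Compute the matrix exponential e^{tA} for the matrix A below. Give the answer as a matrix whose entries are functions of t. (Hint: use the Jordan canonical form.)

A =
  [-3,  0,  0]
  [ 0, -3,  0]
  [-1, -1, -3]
e^{tA} =
  [exp(-3*t), 0, 0]
  [0, exp(-3*t), 0]
  [-t*exp(-3*t), -t*exp(-3*t), exp(-3*t)]

Strategy: write A = P · J · P⁻¹ where J is a Jordan canonical form, so e^{tA} = P · e^{tJ} · P⁻¹, and e^{tJ} can be computed block-by-block.

A has Jordan form
J =
  [-3,  1,  0]
  [ 0, -3,  0]
  [ 0,  0, -3]
(up to reordering of blocks).

Per-block formulas:
  For a 1×1 block at λ = -3: exp(t · [-3]) = [e^(-3t)].
  For a 2×2 Jordan block J_2(-3): exp(t · J_2(-3)) = e^(-3t)·(I + t·N), where N is the 2×2 nilpotent shift.

After assembling e^{tJ} and conjugating by P, we get:

e^{tA} =
  [exp(-3*t), 0, 0]
  [0, exp(-3*t), 0]
  [-t*exp(-3*t), -t*exp(-3*t), exp(-3*t)]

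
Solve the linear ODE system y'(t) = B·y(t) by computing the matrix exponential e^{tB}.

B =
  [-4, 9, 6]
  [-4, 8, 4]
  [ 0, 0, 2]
e^{tB} =
  [-6*t*exp(2*t) + exp(2*t), 9*t*exp(2*t), 6*t*exp(2*t)]
  [-4*t*exp(2*t), 6*t*exp(2*t) + exp(2*t), 4*t*exp(2*t)]
  [0, 0, exp(2*t)]

Strategy: write B = P · J · P⁻¹ where J is a Jordan canonical form, so e^{tB} = P · e^{tJ} · P⁻¹, and e^{tJ} can be computed block-by-block.

B has Jordan form
J =
  [2, 1, 0]
  [0, 2, 0]
  [0, 0, 2]
(up to reordering of blocks).

Per-block formulas:
  For a 1×1 block at λ = 2: exp(t · [2]) = [e^(2t)].
  For a 2×2 Jordan block J_2(2): exp(t · J_2(2)) = e^(2t)·(I + t·N), where N is the 2×2 nilpotent shift.

After assembling e^{tJ} and conjugating by P, we get:

e^{tB} =
  [-6*t*exp(2*t) + exp(2*t), 9*t*exp(2*t), 6*t*exp(2*t)]
  [-4*t*exp(2*t), 6*t*exp(2*t) + exp(2*t), 4*t*exp(2*t)]
  [0, 0, exp(2*t)]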